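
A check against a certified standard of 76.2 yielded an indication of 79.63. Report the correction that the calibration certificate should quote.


Correction = standard - reading
= 76.2 - 79.63
= -3.4300

-3.4300


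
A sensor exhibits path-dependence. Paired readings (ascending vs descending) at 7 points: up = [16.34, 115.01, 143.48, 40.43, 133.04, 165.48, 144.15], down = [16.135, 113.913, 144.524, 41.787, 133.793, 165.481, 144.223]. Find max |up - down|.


|16.34 - 16.135| = 0.2050
|115.01 - 113.913| = 1.0970
|143.48 - 144.524| = 1.0440
|40.43 - 41.787| = 1.3570
|133.04 - 133.793| = 0.7530
|165.48 - 165.481| = 0.0010
|144.15 - 144.223| = 0.0730
hysteresis = max(diffs) = 1.3570

1.3570


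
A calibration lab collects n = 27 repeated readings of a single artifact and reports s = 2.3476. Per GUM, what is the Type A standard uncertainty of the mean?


u_A = s / sqrt(n)
u_A = 2.3476 / sqrt(27)
u_A = 2.3476 / 5.1961524
u_A = 0.4518

0.4518


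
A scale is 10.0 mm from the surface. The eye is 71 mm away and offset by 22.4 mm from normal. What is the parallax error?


error = h * offset / d
= 10.0 * 22.4 / 71
= 3.1549

3.1549


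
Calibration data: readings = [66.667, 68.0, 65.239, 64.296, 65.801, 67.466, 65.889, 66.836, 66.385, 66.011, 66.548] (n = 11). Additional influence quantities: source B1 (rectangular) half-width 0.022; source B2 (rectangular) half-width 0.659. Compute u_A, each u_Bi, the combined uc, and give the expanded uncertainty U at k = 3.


mean = (66.667 + 68.0 + 65.239 + 64.296 + 65.801 + 67.466 + 65.889 + 66.836 + 66.385 + 66.011 + 66.548) / 11 = 66.28527273
s = sqrt(sum((x - mean)^2)/(n-1)) = 1.0188751
u_A = s / sqrt(n) = 1.0188751 / sqrt(11) = 0.3072024
u_B1 = 0.022 / sqrt(3) = 0.012701706
u_B2 = 0.659 / sqrt(3) = 0.38047383
uc = sqrt(0.3072024^2 + 0.012701706^2 + 0.38047383^2) = 0.48917786
U = k * uc = 3 * 0.48917786
U = 1.4675

1.4675


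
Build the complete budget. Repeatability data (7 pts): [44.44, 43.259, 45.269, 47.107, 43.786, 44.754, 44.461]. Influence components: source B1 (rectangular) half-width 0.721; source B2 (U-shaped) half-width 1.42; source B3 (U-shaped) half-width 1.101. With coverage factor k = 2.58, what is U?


mean = (44.44 + 43.259 + 45.269 + 47.107 + 43.786 + 44.754 + 44.461) / 7 = 44.72514286
s = sqrt(sum((x - mean)^2)/(n-1)) = 1.2350775
u_A = s / sqrt(n) = 1.2350775 / sqrt(7) = 0.46681542
u_B1 = 0.721 / sqrt(3) = 0.41626954
u_B2 = 1.42 / sqrt(2) = 1.0040916
u_B3 = 1.101 / sqrt(2) = 0.77852457
uc = sqrt(0.46681542^2 + 0.41626954^2 + 1.0040916^2 + 0.77852457^2) = 1.4161559
U = k * uc = 2.58 * 1.4161559
U = 3.6537

3.6537


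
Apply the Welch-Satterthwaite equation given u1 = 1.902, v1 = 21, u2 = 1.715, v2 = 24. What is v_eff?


uc = sqrt(u1^2 + u2^2) = sqrt(1.902^2 + 1.715^2) = 2.5610211
v_eff = uc^4 / (u1^4/v1 + u2^4/v2)
= 2.5610211^4 / (1.902^4/21 + 1.715^4/24)
= 43.018239 / 0.98364346
v_eff = 43.7336

43.7336


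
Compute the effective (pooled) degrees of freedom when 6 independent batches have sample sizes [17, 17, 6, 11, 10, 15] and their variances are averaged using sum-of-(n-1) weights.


nu = sum_i (n_i - 1)
nu = ((17 - 1) + (17 - 1) + (6 - 1) + (11 - 1) + (10 - 1) + (15 - 1))
nu = 16 + 16 + 5 + 10 + 9 + 14
nu = 70

70


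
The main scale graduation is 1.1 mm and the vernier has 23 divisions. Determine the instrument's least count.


LC = MSD / n_div
= 1.1 / 23
= 0.0478

0.0478


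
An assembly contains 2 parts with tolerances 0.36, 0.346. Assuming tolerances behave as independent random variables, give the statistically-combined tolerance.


RSS = sqrt(0.36^2 + 0.346^2)
= sqrt(0.249316)
= 0.4993

0.4993


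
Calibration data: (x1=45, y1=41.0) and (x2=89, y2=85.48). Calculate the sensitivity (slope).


slope = (y2 - y1) / (x2 - x1)
= (85.48 - 41.0) / (89 - 45)
= 44.4800 / 44
= 1.0109

1.0109


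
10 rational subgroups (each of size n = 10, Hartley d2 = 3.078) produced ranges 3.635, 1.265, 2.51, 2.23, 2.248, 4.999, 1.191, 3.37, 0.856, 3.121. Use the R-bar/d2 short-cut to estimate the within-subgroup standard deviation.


R_bar = (3.635 + 1.265 + 2.51 + 2.23 + 2.248 + 4.999 + 1.191 + 3.37 + 0.856 + 3.121) / 10
R_bar = 25.425 / 10 = 2.5425
sigma_hat = R_bar / d2 = 2.5425 / 3.078 = 0.8260

0.8260


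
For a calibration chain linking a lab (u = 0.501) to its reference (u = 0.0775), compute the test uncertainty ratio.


TUR = u_lab / u_ref
= 0.501 / 0.0775
= 6.4645

6.4645


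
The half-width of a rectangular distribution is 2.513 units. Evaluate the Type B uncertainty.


u_B = half_width / sqrt(3)
u_B = 2.513 / 1.7320508
u_B = 1.4509

1.4509


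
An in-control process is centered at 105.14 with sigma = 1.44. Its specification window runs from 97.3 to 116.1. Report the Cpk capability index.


Cpu = (USL - mean) / (3*sigma) = (116.1 - 105.14) / (3*1.44) = 2.5370
Cpl = (mean - LSL) / (3*sigma) = (105.14 - 97.3) / (3*1.44) = 1.8148
Cpk = min(Cpu, Cpl) = 1.8148

1.8148


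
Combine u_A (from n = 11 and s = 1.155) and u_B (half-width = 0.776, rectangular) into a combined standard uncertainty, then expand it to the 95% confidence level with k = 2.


u_A = s / sqrt(n) = 1.155 / sqrt(11) = 0.3482456
u_B = half_width / sqrt(3) = 0.776 / sqrt(3) = 0.44802381
uc = sqrt(u_A^2 + u_B^2) = sqrt(0.3482456^2 + 0.44802381^2) = 0.56745073
U = k * uc = 2 * 0.56745073
U = 1.1349

1.1349


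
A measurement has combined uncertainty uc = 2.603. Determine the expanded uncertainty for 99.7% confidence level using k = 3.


U = k * uc
U = 3 * 2.603
U = 7.8090

7.8090


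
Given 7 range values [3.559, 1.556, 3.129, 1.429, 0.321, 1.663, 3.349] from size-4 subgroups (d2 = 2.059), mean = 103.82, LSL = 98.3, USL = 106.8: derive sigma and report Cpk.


R_bar = (3.559 + 1.556 + 3.129 + 1.429 + 0.321 + 1.663 + 3.349) / 7 = 2.1437143
sigma = R_bar / d2 = 2.1437143 / 2.059 = 1.0411434
Cp = (USL - LSL)/(6*sigma) = (106.8 - 98.3)/(6*1.0411434) = 1.3607
Cpu = (106.8 - 103.82)/(3*1.0411434) = 0.9541
Cpl = (103.82 - 98.3)/(3*1.0411434) = 1.7673
Cpk = min(Cpu, Cpl) = 0.9541

0.9541


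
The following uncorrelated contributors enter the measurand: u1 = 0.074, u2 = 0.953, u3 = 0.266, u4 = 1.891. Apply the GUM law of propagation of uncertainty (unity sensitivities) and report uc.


uc = sqrt(0.074^2 + 0.953^2 + 0.266^2 + 1.891^2)
uc = sqrt(4.560322)
uc = 2.1355

2.1355


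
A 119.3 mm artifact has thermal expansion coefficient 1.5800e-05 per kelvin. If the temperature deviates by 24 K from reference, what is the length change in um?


dL = L * alpha * dT
= 119.3 * 1.5800e-05 * 24
= 0.0452386 mm
dL_um = 0.0452386 * 1000 = 45.2386 um

45.2386


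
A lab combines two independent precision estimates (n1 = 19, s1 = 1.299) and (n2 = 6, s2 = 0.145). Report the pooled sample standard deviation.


s_p = sqrt(((n1-1)*s1^2 + (n2-1)*s2^2) / (n1+n2-2))
numerator = (19-1)*1.299^2 + (6-1)*0.145^2 = 30.373218 + 0.105125 = 30.478343
denominator = 19 + 6 - 2 = 23
s_p^2 = 30.478343 / 23 = 1.3251453
s_p = sqrt(1.3251453) = 1.1511

1.1511


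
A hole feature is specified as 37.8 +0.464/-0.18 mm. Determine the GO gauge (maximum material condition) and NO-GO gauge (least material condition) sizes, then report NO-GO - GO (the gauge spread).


GO = nominal - lower_tol (smallest hole = maximum material condition)
GO = 37.8 - 0.18 = 37.62
NO-GO = nominal + upper_tol (largest hole = least material condition)
NO-GO = 37.8 + 0.464 = 38.264
spread = NO-GO - GO = 38.264 - 37.62 = 0.6440

0.6440


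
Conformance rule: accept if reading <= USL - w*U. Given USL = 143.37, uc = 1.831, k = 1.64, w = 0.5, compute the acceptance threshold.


U = k * uc = 1.64 * 1.831 = 3.00284
guard band g = w * U = 0.5 * 3.00284 = 1.50142
AL = USL - g = 143.37 - 1.50142
AL = 141.8686

141.8686


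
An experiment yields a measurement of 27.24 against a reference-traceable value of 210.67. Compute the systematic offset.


Systematic error = measured - true
= 27.24 - 210.67
= -183.4300

-183.4300


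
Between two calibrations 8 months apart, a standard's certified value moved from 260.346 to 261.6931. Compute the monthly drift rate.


rate = (v2 - v1) / months
= (261.6931 - 260.346) / 8
= 1.3471 / 8
= 0.1684

0.1684


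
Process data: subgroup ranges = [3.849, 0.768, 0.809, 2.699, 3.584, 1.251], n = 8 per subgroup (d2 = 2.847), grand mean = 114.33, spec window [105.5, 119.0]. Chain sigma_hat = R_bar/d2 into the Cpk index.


R_bar = (3.849 + 0.768 + 0.809 + 2.699 + 3.584 + 1.251) / 6 = 2.16
sigma = R_bar / d2 = 2.16 / 2.847 = 0.75869336
Cp = (USL - LSL)/(6*sigma) = (119.0 - 105.5)/(6*0.75869336) = 2.9656
Cpu = (119.0 - 114.33)/(3*0.75869336) = 2.0518
Cpl = (114.33 - 105.5)/(3*0.75869336) = 3.8795
Cpk = min(Cpu, Cpl) = 2.0518

2.0518


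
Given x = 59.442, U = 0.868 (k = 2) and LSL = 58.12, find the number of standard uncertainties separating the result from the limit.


u = U / k = 0.868 / 2 = 0.434
margin = |LSL - x| = |58.12 - 59.442| = 1.322
z = margin / u = 1.322 / 0.434
z = 3.0461

3.0461


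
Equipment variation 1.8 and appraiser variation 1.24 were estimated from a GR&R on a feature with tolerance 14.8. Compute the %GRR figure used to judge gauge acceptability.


GRR = sqrt(EV^2 + AV^2) = sqrt(1.8^2 + 1.24^2) = 2.1857722
%GRR = GRR / tol * 100 = 2.1857722 / 14.8 * 100
%GRR = 14.7687

14.7687


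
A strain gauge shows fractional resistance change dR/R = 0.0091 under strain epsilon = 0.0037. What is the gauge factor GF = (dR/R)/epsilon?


GF = (dR/R) / epsilon
= 0.0091 / 0.0037
= 2.4595

2.4595


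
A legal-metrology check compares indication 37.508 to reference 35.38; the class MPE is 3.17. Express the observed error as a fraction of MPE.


e = indication - reference = 37.508 - 35.38 = 2.1280
|e| = 2.1280
ratio = |e| / MPE = 2.1280 / 3.17
ratio = 0.6713

0.6713


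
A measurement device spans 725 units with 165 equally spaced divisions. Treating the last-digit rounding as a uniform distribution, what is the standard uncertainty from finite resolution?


resolution = range / divisions
resolution = 725 / 165 = 4.3939394
u_res = resolution / (2*sqrt(3))
u_res = 4.3939394 / 3.4641016
u_res = 1.2684

1.2684


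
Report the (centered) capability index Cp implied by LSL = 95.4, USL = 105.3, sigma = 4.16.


Cp = (USL - LSL) / (6 * sigma)
= (105.3 - 95.4) / (6 * 4.16)
= 9.9000 / 24.9600
= 0.3966

0.3966


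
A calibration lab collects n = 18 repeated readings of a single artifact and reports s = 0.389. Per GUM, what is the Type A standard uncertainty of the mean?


u_A = s / sqrt(n)
u_A = 0.389 / sqrt(18)
u_A = 0.389 / 4.2426407
u_A = 0.0917

0.0917


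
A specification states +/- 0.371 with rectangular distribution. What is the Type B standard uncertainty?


u_B = half_width / sqrt(3)
u_B = 0.371 / 1.7320508
u_B = 0.2142

0.2142


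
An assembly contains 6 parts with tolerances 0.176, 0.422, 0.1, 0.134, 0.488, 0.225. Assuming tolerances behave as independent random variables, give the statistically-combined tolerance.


RSS = sqrt(0.176^2 + 0.422^2 + 0.1^2 + 0.134^2 + 0.488^2 + 0.225^2)
= sqrt(0.525785)
= 0.7251

0.7251


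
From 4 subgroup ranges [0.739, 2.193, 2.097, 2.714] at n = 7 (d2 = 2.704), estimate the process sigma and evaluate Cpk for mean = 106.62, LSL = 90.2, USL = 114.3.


R_bar = (0.739 + 2.193 + 2.097 + 2.714) / 4 = 1.93575
sigma = R_bar / d2 = 1.93575 / 2.704 = 0.71588388
Cp = (USL - LSL)/(6*sigma) = (114.3 - 90.2)/(6*0.71588388) = 5.6108
Cpu = (114.3 - 106.62)/(3*0.71588388) = 3.5760
Cpl = (106.62 - 90.2)/(3*0.71588388) = 7.6456
Cpk = min(Cpu, Cpl) = 3.5760

3.5760


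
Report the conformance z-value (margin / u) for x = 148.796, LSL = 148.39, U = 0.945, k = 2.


u = U / k = 0.945 / 2 = 0.4725
margin = |LSL - x| = |148.39 - 148.796| = 0.406
z = margin / u = 0.406 / 0.4725
z = 0.8593

0.8593


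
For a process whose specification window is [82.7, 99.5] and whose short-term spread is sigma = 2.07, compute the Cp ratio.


Cp = (USL - LSL) / (6 * sigma)
= (99.5 - 82.7) / (6 * 2.07)
= 16.8000 / 12.4200
= 1.3527

1.3527


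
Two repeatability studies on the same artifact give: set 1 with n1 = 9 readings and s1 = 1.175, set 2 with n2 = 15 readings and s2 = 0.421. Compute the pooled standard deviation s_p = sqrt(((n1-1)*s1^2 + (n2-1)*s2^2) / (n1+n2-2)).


s_p = sqrt(((n1-1)*s1^2 + (n2-1)*s2^2) / (n1+n2-2))
numerator = (9-1)*1.175^2 + (15-1)*0.421^2 = 11.045 + 2.481374 = 13.526374
denominator = 9 + 15 - 2 = 22
s_p^2 = 13.526374 / 22 = 0.61483518
s_p = sqrt(0.61483518) = 0.7841

0.7841


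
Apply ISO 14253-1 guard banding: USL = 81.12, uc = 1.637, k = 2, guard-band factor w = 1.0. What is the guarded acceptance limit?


U = k * uc = 2 * 1.637 = 3.274
guard band g = w * U = 1.0 * 3.274 = 3.274
AL = USL - g = 81.12 - 3.274
AL = 77.8460

77.8460


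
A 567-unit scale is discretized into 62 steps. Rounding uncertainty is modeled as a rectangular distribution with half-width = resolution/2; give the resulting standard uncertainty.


resolution = range / divisions
resolution = 567 / 62 = 9.1451613
u_res = resolution / (2*sqrt(3))
u_res = 9.1451613 / 3.4641016
u_res = 2.6400

2.6400


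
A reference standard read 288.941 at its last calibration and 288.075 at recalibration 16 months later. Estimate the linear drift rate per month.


rate = (v2 - v1) / months
= (288.075 - 288.941) / 16
= -0.8660 / 16
= -0.0541

-0.0541


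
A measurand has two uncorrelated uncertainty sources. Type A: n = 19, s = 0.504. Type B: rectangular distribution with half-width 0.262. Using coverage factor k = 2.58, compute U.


u_A = s / sqrt(n) = 0.504 / sqrt(19) = 0.11562553
u_B = half_width / sqrt(3) = 0.262 / sqrt(3) = 0.15126577
uc = sqrt(u_A^2 + u_B^2) = sqrt(0.11562553^2 + 0.15126577^2) = 0.19039589
U = k * uc = 2.58 * 0.19039589
U = 0.4912

0.4912


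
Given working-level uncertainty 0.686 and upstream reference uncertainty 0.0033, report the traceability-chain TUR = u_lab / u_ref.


TUR = u_lab / u_ref
= 0.686 / 0.0033
= 207.8788

207.8788


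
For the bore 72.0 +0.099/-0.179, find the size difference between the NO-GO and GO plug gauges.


GO = nominal - lower_tol (smallest hole = maximum material condition)
GO = 72.0 - 0.179 = 71.821
NO-GO = nominal + upper_tol (largest hole = least material condition)
NO-GO = 72.0 + 0.099 = 72.099
spread = NO-GO - GO = 72.099 - 71.821 = 0.2780

0.2780


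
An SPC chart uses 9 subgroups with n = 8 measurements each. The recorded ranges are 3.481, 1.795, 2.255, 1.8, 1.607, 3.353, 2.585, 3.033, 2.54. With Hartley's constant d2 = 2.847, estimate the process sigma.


R_bar = (3.481 + 1.795 + 2.255 + 1.8 + 1.607 + 3.353 + 2.585 + 3.033 + 2.54) / 9
R_bar = 22.449 / 9 = 2.4943333
sigma_hat = R_bar / d2 = 2.4943333 / 2.847 = 0.8761

0.8761


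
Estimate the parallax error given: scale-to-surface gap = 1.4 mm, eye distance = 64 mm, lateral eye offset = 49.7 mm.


error = h * offset / d
= 1.4 * 49.7 / 64
= 1.0872

1.0872


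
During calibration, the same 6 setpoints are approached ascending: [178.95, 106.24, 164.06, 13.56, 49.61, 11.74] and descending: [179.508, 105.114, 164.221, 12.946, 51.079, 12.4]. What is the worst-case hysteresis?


|178.95 - 179.508| = 0.5580
|106.24 - 105.114| = 1.1260
|164.06 - 164.221| = 0.1610
|13.56 - 12.946| = 0.6140
|49.61 - 51.079| = 1.4690
|11.74 - 12.4| = 0.6600
hysteresis = max(diffs) = 1.4690

1.4690


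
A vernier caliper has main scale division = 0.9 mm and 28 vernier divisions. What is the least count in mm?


LC = MSD / n_div
= 0.9 / 28
= 0.0321

0.0321


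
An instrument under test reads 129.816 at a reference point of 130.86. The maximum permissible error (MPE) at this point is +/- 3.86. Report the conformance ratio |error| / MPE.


e = indication - reference = 129.816 - 130.86 = -1.0440
|e| = 1.0440
ratio = |e| / MPE = 1.0440 / 3.86
ratio = 0.2705

0.2705


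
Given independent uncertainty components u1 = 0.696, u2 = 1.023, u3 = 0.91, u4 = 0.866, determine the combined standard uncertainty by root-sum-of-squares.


uc = sqrt(0.696^2 + 1.023^2 + 0.91^2 + 0.866^2)
uc = sqrt(3.109001)
uc = 1.7632

1.7632


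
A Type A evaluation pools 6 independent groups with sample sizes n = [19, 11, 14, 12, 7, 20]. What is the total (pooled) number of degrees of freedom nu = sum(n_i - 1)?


nu = sum_i (n_i - 1)
nu = ((19 - 1) + (11 - 1) + (14 - 1) + (12 - 1) + (7 - 1) + (20 - 1))
nu = 18 + 10 + 13 + 11 + 6 + 19
nu = 77

77


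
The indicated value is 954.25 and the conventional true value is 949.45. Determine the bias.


Systematic error = measured - true
= 954.25 - 949.45
= 4.8000

4.8000


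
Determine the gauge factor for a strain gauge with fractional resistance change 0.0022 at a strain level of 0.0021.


GF = (dR/R) / epsilon
= 0.0022 / 0.0021
= 1.0476

1.0476


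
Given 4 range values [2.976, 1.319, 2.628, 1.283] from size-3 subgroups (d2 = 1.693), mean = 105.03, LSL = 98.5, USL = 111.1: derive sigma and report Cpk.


R_bar = (2.976 + 1.319 + 2.628 + 1.283) / 4 = 2.0515
sigma = R_bar / d2 = 2.0515 / 1.693 = 1.2117543
Cp = (USL - LSL)/(6*sigma) = (111.1 - 98.5)/(6*1.2117543) = 1.7330
Cpu = (111.1 - 105.03)/(3*1.2117543) = 1.6698
Cpl = (105.03 - 98.5)/(3*1.2117543) = 1.7963
Cpk = min(Cpu, Cpl) = 1.6698

1.6698


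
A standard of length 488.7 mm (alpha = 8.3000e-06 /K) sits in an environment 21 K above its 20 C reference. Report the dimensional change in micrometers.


dL = L * alpha * dT
= 488.7 * 8.3000e-06 * 21
= 0.0851804 mm
dL_um = 0.0851804 * 1000 = 85.1804 um

85.1804


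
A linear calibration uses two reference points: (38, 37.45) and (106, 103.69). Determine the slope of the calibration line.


slope = (y2 - y1) / (x2 - x1)
= (103.69 - 37.45) / (106 - 38)
= 66.2400 / 68
= 0.9741

0.9741


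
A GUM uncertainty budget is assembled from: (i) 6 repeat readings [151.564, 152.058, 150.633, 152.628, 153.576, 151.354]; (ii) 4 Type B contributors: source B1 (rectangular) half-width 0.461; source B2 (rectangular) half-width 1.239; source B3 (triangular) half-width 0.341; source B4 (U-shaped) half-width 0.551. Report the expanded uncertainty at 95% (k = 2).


mean = (151.564 + 152.058 + 150.633 + 152.628 + 153.576 + 151.354) / 6 = 151.9688333
s = sqrt(sum((x - mean)^2)/(n-1)) = 1.0345817
u_A = s / sqrt(n) = 1.0345817 / sqrt(6) = 0.42236621
u_B1 = 0.461 / sqrt(3) = 0.26615847
u_B2 = 1.239 / sqrt(3) = 0.71533698
u_B3 = 0.341 / sqrt(6) = 0.13921267
u_B4 = 0.551 / sqrt(2) = 0.38961584
uc = sqrt(0.42236621^2 + 0.26615847^2 + 0.71533698^2 + 0.13921267^2 + 0.38961584^2) = 0.96546425
U = k * uc = 2 * 0.96546425
U = 1.9309

1.9309


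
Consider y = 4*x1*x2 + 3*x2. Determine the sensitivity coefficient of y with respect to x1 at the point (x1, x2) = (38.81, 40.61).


y = 4*x1*x2 + 3*x2
dy/dx1 = 4*x2
Evaluate at x2 = 40.61: c1 = 4 * 40.61
c1 = 162.4400

162.4400


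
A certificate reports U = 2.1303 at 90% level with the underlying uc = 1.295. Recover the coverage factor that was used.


k = U / uc
k = 2.1303 / 1.295
k = 1.645

1.645


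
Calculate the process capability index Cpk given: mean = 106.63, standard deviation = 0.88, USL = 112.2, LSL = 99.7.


Cpu = (USL - mean) / (3*sigma) = (112.2 - 106.63) / (3*0.88) = 2.1098
Cpl = (mean - LSL) / (3*sigma) = (106.63 - 99.7) / (3*0.88) = 2.6250
Cpk = min(Cpu, Cpl) = 2.1098

2.1098


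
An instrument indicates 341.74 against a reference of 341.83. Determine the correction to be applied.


Correction = standard - reading
= 341.83 - 341.74
= 0.0900

0.0900


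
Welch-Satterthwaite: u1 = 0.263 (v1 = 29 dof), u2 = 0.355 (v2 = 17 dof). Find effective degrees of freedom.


uc = sqrt(u1^2 + u2^2) = sqrt(0.263^2 + 0.355^2) = 0.44180765
v_eff = uc^4 / (u1^4/v1 + u2^4/v2)
= 0.44180765^4 / (0.263^4/29 + 0.355^4/17)
= 0.038100697 / 0.0010992306
v_eff = 34.6612

34.6612


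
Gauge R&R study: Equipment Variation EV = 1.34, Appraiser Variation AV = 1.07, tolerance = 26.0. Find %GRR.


GRR = sqrt(EV^2 + AV^2) = sqrt(1.34^2 + 1.07^2) = 1.7147886
%GRR = GRR / tol * 100 = 1.7147886 / 26.0 * 100
%GRR = 6.5953

6.5953


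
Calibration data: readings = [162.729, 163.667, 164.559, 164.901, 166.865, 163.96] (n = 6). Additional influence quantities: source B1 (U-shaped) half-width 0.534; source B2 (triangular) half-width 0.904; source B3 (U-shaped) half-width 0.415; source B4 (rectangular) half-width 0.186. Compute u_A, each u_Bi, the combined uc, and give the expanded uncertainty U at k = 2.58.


mean = (162.729 + 163.667 + 164.559 + 164.901 + 166.865 + 163.96) / 6 = 164.4468333
s = sqrt(sum((x - mean)^2)/(n-1)) = 1.4044555
u_A = s / sqrt(n) = 1.4044555 / sqrt(6) = 0.57336656
u_B1 = 0.534 / sqrt(2) = 0.37759502
u_B2 = 0.904 / sqrt(6) = 0.36905645
u_B3 = 0.415 / sqrt(2) = 0.29344931
u_B4 = 0.186 / sqrt(3) = 0.10738715
uc = sqrt(0.57336656^2 + 0.37759502^2 + 0.36905645^2 + 0.29344931^2 + 0.10738715^2) = 0.83974661
U = k * uc = 2.58 * 0.83974661
U = 2.1665

2.1665


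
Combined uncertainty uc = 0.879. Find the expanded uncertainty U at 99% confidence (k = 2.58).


U = k * uc
U = 2.58 * 0.879
U = 2.2678

2.2678


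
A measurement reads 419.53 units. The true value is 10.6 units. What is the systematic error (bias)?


Systematic error = measured - true
= 419.53 - 10.6
= 408.9300

408.9300


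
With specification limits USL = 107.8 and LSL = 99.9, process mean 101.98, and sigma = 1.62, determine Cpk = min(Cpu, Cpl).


Cpu = (USL - mean) / (3*sigma) = (107.8 - 101.98) / (3*1.62) = 1.1975
Cpl = (mean - LSL) / (3*sigma) = (101.98 - 99.9) / (3*1.62) = 0.4280
Cpk = min(Cpu, Cpl) = 0.4280

0.4280


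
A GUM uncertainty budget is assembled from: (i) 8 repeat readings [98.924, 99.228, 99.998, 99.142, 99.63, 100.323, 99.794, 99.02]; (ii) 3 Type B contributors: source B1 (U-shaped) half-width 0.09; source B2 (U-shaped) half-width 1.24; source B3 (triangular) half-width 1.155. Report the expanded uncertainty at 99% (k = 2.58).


mean = (98.924 + 99.228 + 99.998 + 99.142 + 99.63 + 100.323 + 99.794 + 99.02) / 8 = 99.507375
s = sqrt(sum((x - mean)^2)/(n-1)) = 0.50604318
u_A = s / sqrt(n) = 0.50604318 / sqrt(8) = 0.17891328
u_B1 = 0.09 / sqrt(2) = 0.06363961
u_B2 = 1.24 / sqrt(2) = 0.87681241
u_B3 = 1.155 / sqrt(6) = 0.47152678
uc = sqrt(0.17891328^2 + 0.06363961^2 + 0.87681241^2 + 0.47152678^2) = 1.0135075
U = k * uc = 2.58 * 1.0135075
U = 2.6148

2.6148


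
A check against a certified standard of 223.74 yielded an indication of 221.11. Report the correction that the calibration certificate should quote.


Correction = standard - reading
= 223.74 - 221.11
= 2.6300

2.6300


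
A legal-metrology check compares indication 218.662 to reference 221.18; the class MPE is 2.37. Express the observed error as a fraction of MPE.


e = indication - reference = 218.662 - 221.18 = -2.5180
|e| = 2.5180
ratio = |e| / MPE = 2.5180 / 2.37
ratio = 1.0624

1.0624


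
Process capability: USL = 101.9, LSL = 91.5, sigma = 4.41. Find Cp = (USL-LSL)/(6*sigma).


Cp = (USL - LSL) / (6 * sigma)
= (101.9 - 91.5) / (6 * 4.41)
= 10.4000 / 26.4600
= 0.3930

0.3930


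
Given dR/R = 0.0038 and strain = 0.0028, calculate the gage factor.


GF = (dR/R) / epsilon
= 0.0038 / 0.0028
= 1.3571

1.3571


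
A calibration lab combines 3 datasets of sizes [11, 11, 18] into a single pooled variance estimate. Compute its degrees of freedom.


nu = sum_i (n_i - 1)
nu = ((11 - 1) + (11 - 1) + (18 - 1))
nu = 10 + 10 + 17
nu = 37

37


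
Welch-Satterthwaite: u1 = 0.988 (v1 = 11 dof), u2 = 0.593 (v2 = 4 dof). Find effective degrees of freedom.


uc = sqrt(u1^2 + u2^2) = sqrt(0.988^2 + 0.593^2) = 1.152299
v_eff = uc^4 / (u1^4/v1 + u2^4/v2)
= 1.152299^4 / (0.988^4/11 + 0.593^4/4)
= 1.7630342 / 0.11753763
v_eff = 14.9997

14.9997


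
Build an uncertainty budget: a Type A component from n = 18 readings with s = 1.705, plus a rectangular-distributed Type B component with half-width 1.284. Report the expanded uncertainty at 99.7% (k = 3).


u_A = s / sqrt(n) = 1.705 / sqrt(18) = 0.40187235
u_B = half_width / sqrt(3) = 1.284 / sqrt(3) = 0.74131775
uc = sqrt(u_A^2 + u_B^2) = sqrt(0.40187235^2 + 0.74131775^2) = 0.84323982
U = k * uc = 3 * 0.84323982
U = 2.5297

2.5297


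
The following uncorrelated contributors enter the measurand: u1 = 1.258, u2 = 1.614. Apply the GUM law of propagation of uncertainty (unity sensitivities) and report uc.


uc = sqrt(1.258^2 + 1.614^2)
uc = sqrt(4.18756)
uc = 2.0464

2.0464


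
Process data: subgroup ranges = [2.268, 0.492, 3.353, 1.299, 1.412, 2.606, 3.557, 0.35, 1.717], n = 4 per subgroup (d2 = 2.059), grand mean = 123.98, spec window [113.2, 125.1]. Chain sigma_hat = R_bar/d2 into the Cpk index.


R_bar = (2.268 + 0.492 + 3.353 + 1.299 + 1.412 + 2.606 + 3.557 + 0.35 + 1.717) / 9 = 1.8948889
sigma = R_bar / d2 = 1.8948889 / 2.059 = 0.92029573
Cp = (USL - LSL)/(6*sigma) = (125.1 - 113.2)/(6*0.92029573) = 2.1551
Cpu = (125.1 - 123.98)/(3*0.92029573) = 0.4057
Cpl = (123.98 - 113.2)/(3*0.92029573) = 3.9045
Cpk = min(Cpu, Cpl) = 0.4057

0.4057


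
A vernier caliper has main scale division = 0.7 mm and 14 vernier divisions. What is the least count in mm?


LC = MSD / n_div
= 0.7 / 14
= 0.0500

0.0500


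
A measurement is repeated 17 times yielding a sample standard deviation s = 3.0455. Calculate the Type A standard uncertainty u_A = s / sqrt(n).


u_A = s / sqrt(n)
u_A = 3.0455 / sqrt(17)
u_A = 3.0455 / 4.1231056
u_A = 0.7386

0.7386


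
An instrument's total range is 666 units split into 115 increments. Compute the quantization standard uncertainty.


resolution = range / divisions
resolution = 666 / 115 = 5.7913043
u_res = resolution / (2*sqrt(3))
u_res = 5.7913043 / 3.4641016
u_res = 1.6718

1.6718


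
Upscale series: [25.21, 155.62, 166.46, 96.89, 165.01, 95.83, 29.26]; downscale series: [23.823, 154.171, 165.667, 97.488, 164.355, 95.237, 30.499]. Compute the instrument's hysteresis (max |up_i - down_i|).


|25.21 - 23.823| = 1.3870
|155.62 - 154.171| = 1.4490
|166.46 - 165.667| = 0.7930
|96.89 - 97.488| = 0.5980
|165.01 - 164.355| = 0.6550
|95.83 - 95.237| = 0.5930
|29.26 - 30.499| = 1.2390
hysteresis = max(diffs) = 1.4490

1.4490


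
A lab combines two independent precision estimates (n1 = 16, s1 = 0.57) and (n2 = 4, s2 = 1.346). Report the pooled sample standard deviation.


s_p = sqrt(((n1-1)*s1^2 + (n2-1)*s2^2) / (n1+n2-2))
numerator = (16-1)*0.57^2 + (4-1)*1.346^2 = 4.8735 + 5.435148 = 10.308648
denominator = 16 + 4 - 2 = 18
s_p^2 = 10.308648 / 18 = 0.57270267
s_p = sqrt(0.57270267) = 0.7568

0.7568


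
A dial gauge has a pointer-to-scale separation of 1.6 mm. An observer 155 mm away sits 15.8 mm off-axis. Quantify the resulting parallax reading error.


error = h * offset / d
= 1.6 * 15.8 / 155
= 0.1631

0.1631


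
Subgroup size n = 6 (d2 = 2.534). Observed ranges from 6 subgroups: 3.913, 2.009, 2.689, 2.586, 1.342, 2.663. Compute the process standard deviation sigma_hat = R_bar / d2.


R_bar = (3.913 + 2.009 + 2.689 + 2.586 + 1.342 + 2.663) / 6
R_bar = 15.202 / 6 = 2.5336667
sigma_hat = R_bar / d2 = 2.5336667 / 2.534 = 0.9999

0.9999


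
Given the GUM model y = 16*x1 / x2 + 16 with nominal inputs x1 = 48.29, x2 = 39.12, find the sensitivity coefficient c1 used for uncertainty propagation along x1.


y = 16*x1 / x2 + 16
dy/dx1 = 16/x2
Evaluate at x2 = 39.12: c1 = 16 / 39.12
c1 = 0.4090

0.4090


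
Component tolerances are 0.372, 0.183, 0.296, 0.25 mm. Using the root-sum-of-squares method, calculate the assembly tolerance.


RSS = sqrt(0.372^2 + 0.183^2 + 0.296^2 + 0.25^2)
= sqrt(0.321989)
= 0.5674

0.5674


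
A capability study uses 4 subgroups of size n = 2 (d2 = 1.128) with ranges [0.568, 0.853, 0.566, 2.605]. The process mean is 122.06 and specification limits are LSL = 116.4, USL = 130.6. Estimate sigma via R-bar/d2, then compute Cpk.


R_bar = (0.568 + 0.853 + 0.566 + 2.605) / 4 = 1.148
sigma = R_bar / d2 = 1.148 / 1.128 = 1.0177305
Cp = (USL - LSL)/(6*sigma) = (130.6 - 116.4)/(6*1.0177305) = 2.3254
Cpu = (130.6 - 122.06)/(3*1.0177305) = 2.7971
Cpl = (122.06 - 116.4)/(3*1.0177305) = 1.8538
Cpk = min(Cpu, Cpl) = 1.8538

1.8538


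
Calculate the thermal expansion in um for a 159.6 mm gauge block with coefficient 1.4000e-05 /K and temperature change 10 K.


dL = L * alpha * dT
= 159.6 * 1.4000e-05 * 10
= 0.0223440 mm
dL_um = 0.0223440 * 1000 = 22.3440 um

22.3440


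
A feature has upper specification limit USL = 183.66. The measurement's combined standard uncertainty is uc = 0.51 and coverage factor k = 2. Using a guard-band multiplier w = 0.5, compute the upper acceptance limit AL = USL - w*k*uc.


U = k * uc = 2 * 0.51 = 1.02
guard band g = w * U = 0.5 * 1.02 = 0.51
AL = USL - g = 183.66 - 0.51
AL = 183.1500

183.1500


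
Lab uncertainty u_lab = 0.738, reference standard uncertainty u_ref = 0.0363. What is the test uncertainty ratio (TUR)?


TUR = u_lab / u_ref
= 0.738 / 0.0363
= 20.3306

20.3306


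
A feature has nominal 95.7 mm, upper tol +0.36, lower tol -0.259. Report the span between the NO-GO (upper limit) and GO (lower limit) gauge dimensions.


GO = nominal - lower_tol (smallest hole = maximum material condition)
GO = 95.7 - 0.259 = 95.441
NO-GO = nominal + upper_tol (largest hole = least material condition)
NO-GO = 95.7 + 0.36 = 96.06
spread = NO-GO - GO = 96.06 - 95.441 = 0.6190

0.6190


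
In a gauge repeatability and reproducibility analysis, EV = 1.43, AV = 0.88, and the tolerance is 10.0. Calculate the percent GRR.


GRR = sqrt(EV^2 + AV^2) = sqrt(1.43^2 + 0.88^2) = 1.6790771
%GRR = GRR / tol * 100 = 1.6790771 / 10.0 * 100
%GRR = 16.7908

16.7908


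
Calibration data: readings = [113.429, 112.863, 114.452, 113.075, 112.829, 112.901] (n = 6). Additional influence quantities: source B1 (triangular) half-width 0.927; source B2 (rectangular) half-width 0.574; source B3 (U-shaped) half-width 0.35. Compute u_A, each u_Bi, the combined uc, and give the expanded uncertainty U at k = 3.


mean = (113.429 + 112.863 + 114.452 + 113.075 + 112.829 + 112.901) / 6 = 113.2581667
s = sqrt(sum((x - mean)^2)/(n-1)) = 0.62544078
u_A = s / sqrt(n) = 0.62544078 / sqrt(6) = 0.25533513
u_B1 = 0.927 / sqrt(6) = 0.37844617
u_B2 = 0.574 / sqrt(3) = 0.33139905
u_B3 = 0.35 / sqrt(2) = 0.24748737
uc = sqrt(0.25533513^2 + 0.37844617^2 + 0.33139905^2 + 0.24748737^2) = 0.61602992
U = k * uc = 3 * 0.61602992
U = 1.8481

1.8481


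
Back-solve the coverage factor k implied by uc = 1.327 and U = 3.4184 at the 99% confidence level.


k = U / uc
k = 3.4184 / 1.327
k = 2.576

2.576


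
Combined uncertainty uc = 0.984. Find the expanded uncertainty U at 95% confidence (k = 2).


U = k * uc
U = 2 * 0.984
U = 1.9680

1.9680


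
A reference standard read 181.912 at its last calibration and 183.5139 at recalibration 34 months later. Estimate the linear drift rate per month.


rate = (v2 - v1) / months
= (183.5139 - 181.912) / 34
= 1.6019 / 34
= 0.0471

0.0471


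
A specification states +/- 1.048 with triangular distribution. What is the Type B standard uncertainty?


u_B = half_width / sqrt(6)
u_B = 1.048 / 2.4494897
u_B = 0.4278

0.4278


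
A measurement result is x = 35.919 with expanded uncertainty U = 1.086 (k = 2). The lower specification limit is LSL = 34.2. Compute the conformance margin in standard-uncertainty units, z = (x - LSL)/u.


u = U / k = 1.086 / 2 = 0.543
margin = |LSL - x| = |34.2 - 35.919| = 1.719
z = margin / u = 1.719 / 0.543
z = 3.1657

3.1657


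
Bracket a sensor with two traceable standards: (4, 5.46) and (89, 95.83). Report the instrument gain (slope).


slope = (y2 - y1) / (x2 - x1)
= (95.83 - 5.46) / (89 - 4)
= 90.3700 / 85
= 1.0632

1.0632


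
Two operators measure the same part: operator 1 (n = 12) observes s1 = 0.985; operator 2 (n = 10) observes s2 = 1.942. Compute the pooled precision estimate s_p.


s_p = sqrt(((n1-1)*s1^2 + (n2-1)*s2^2) / (n1+n2-2))
numerator = (12-1)*0.985^2 + (10-1)*1.942^2 = 10.672475 + 33.942276 = 44.614751
denominator = 12 + 10 - 2 = 20
s_p^2 = 44.614751 / 20 = 2.2307375
s_p = sqrt(2.2307375) = 1.4936

1.4936


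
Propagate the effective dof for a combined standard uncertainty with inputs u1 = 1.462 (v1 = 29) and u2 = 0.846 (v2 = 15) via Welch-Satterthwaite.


uc = sqrt(u1^2 + u2^2) = sqrt(1.462^2 + 0.846^2) = 1.68913
v_eff = uc^4 / (u1^4/v1 + u2^4/v2)
= 1.68913^4 / (1.462^4/29 + 0.846^4/15)
= 8.1405229 / 0.1916902
v_eff = 42.4671

42.4671


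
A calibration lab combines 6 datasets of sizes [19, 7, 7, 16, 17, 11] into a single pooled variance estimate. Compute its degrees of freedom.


nu = sum_i (n_i - 1)
nu = ((19 - 1) + (7 - 1) + (7 - 1) + (16 - 1) + (17 - 1) + (11 - 1))
nu = 18 + 6 + 6 + 15 + 16 + 10
nu = 71

71


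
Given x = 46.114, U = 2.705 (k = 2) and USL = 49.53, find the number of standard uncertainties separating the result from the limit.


u = U / k = 2.705 / 2 = 1.3525
margin = |USL - x| = |49.53 - 46.114| = 3.416
z = margin / u = 3.416 / 1.3525
z = 2.5257

2.5257


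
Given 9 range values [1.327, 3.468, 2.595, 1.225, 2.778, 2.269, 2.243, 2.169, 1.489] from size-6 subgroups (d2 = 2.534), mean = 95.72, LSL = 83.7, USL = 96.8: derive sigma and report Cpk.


R_bar = (1.327 + 3.468 + 2.595 + 1.225 + 2.778 + 2.269 + 2.243 + 2.169 + 1.489) / 9 = 2.1736667
sigma = R_bar / d2 = 2.1736667 / 2.534 = 0.85780059
Cp = (USL - LSL)/(6*sigma) = (96.8 - 83.7)/(6*0.85780059) = 2.5453
Cpu = (96.8 - 95.72)/(3*0.85780059) = 0.4197
Cpl = (95.72 - 83.7)/(3*0.85780059) = 4.6709
Cpk = min(Cpu, Cpl) = 0.4197

0.4197


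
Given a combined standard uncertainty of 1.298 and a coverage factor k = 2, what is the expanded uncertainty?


U = k * uc
U = 2 * 1.298
U = 2.5960

2.5960


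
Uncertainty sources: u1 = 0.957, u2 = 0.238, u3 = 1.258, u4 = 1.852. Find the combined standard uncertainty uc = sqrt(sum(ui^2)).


uc = sqrt(0.957^2 + 0.238^2 + 1.258^2 + 1.852^2)
uc = sqrt(5.984961)
uc = 2.4464

2.4464


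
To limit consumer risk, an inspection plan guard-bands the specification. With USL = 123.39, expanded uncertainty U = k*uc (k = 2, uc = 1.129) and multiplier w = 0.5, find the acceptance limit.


U = k * uc = 2 * 1.129 = 2.258
guard band g = w * U = 0.5 * 2.258 = 1.129
AL = USL - g = 123.39 - 1.129
AL = 122.2610

122.2610


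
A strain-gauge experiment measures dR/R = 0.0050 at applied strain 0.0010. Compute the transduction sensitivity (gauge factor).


GF = (dR/R) / epsilon
= 0.0050 / 0.0010
= 5.0000

5.0000


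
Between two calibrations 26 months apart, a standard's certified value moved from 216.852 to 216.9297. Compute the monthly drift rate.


rate = (v2 - v1) / months
= (216.9297 - 216.852) / 26
= 0.0777 / 26
= 0.0030

0.0030


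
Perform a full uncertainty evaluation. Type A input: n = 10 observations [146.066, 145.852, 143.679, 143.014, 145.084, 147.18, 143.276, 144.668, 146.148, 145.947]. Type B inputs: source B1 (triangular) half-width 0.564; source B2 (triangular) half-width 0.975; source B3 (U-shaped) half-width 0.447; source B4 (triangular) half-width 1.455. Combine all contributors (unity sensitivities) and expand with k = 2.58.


mean = (146.066 + 145.852 + 143.679 + 143.014 + 145.084 + 147.18 + 143.276 + 144.668 + 146.148 + 145.947) / 10 = 145.0914
s = sqrt(sum((x - mean)^2)/(n-1)) = 1.3954102
u_A = s / sqrt(n) = 1.3954102 / sqrt(10) = 0.44126745
u_B1 = 0.564 / sqrt(6) = 0.23025204
u_B2 = 0.975 / sqrt(6) = 0.39804208
u_B3 = 0.447 / sqrt(2) = 0.31607673
u_B4 = 1.455 / sqrt(6) = 0.59400126
uc = sqrt(0.44126745^2 + 0.23025204^2 + 0.39804208^2 + 0.31607673^2 + 0.59400126^2) = 0.9267753
U = k * uc = 2.58 * 0.9267753
U = 2.3911

2.3911


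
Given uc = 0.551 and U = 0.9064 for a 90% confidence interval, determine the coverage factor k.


k = U / uc
k = 0.9064 / 0.551
k = 1.645

1.645


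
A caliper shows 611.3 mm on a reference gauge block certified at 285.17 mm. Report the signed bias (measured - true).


Systematic error = measured - true
= 611.3 - 285.17
= 326.1300

326.1300


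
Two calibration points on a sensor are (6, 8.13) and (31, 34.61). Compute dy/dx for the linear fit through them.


slope = (y2 - y1) / (x2 - x1)
= (34.61 - 8.13) / (31 - 6)
= 26.4800 / 25
= 1.0592

1.0592


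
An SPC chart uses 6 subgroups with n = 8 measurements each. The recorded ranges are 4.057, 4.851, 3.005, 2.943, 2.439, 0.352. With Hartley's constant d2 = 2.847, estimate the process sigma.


R_bar = (4.057 + 4.851 + 3.005 + 2.943 + 2.439 + 0.352) / 6
R_bar = 17.647 / 6 = 2.9411667
sigma_hat = R_bar / d2 = 2.9411667 / 2.847 = 1.0331

1.0331


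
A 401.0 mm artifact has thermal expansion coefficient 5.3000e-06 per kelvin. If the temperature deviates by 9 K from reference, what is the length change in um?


dL = L * alpha * dT
= 401.0 * 5.3000e-06 * 9
= 0.0191277 mm
dL_um = 0.0191277 * 1000 = 19.1277 um

19.1277


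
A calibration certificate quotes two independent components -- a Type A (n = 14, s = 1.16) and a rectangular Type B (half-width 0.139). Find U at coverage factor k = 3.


u_A = s / sqrt(n) = 1.16 / sqrt(14) = 0.31002304
u_B = half_width / sqrt(3) = 0.139 / sqrt(3) = 0.080251687
uc = sqrt(u_A^2 + u_B^2) = sqrt(0.31002304^2 + 0.080251687^2) = 0.3202415
U = k * uc = 3 * 0.3202415
U = 0.9607

0.9607


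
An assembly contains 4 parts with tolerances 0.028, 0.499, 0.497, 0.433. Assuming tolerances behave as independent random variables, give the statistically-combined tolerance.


RSS = sqrt(0.028^2 + 0.499^2 + 0.497^2 + 0.433^2)
= sqrt(0.684283)
= 0.8272

0.8272


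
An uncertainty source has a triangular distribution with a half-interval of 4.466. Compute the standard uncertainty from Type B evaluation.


u_B = half_width / sqrt(6)
u_B = 4.466 / 2.4494897
u_B = 1.8232

1.8232


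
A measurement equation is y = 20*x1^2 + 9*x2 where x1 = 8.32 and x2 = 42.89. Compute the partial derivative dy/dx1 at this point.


y = 20*x1^2 + 9*x2
dy/dx1 = 2*20*x1
Evaluate at x1 = 8.32: c1 = 40 * 8.32
c1 = 332.8000

332.8000


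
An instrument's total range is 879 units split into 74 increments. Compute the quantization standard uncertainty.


resolution = range / divisions
resolution = 879 / 74 = 11.878378
u_res = resolution / (2*sqrt(3))
u_res = 11.878378 / 3.4641016
u_res = 3.4290

3.4290


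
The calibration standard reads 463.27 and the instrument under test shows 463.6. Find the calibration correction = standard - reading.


Correction = standard - reading
= 463.27 - 463.6
= -0.3300

-0.3300


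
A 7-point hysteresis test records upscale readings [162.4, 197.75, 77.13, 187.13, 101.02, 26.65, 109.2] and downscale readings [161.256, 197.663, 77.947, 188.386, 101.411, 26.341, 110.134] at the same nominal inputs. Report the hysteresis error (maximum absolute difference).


|162.4 - 161.256| = 1.1440
|197.75 - 197.663| = 0.0870
|77.13 - 77.947| = 0.8170
|187.13 - 188.386| = 1.2560
|101.02 - 101.411| = 0.3910
|26.65 - 26.341| = 0.3090
|109.2 - 110.134| = 0.9340
hysteresis = max(diffs) = 1.2560

1.2560


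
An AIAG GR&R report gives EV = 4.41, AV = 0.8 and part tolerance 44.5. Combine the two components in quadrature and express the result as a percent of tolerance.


GRR = sqrt(EV^2 + AV^2) = sqrt(4.41^2 + 0.8^2) = 4.481975
%GRR = GRR / tol * 100 = 4.481975 / 44.5 * 100
%GRR = 10.0719

10.0719


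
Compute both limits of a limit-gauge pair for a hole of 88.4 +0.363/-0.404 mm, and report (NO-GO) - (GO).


GO = nominal - lower_tol (smallest hole = maximum material condition)
GO = 88.4 - 0.404 = 87.996
NO-GO = nominal + upper_tol (largest hole = least material condition)
NO-GO = 88.4 + 0.363 = 88.763
spread = NO-GO - GO = 88.763 - 87.996 = 0.7670

0.7670


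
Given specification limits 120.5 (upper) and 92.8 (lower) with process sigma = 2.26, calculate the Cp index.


Cp = (USL - LSL) / (6 * sigma)
= (120.5 - 92.8) / (6 * 2.26)
= 27.7000 / 13.5600
= 2.0428

2.0428


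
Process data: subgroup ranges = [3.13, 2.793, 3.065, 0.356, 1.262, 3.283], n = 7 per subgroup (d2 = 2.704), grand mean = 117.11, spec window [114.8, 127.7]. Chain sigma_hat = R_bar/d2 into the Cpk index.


R_bar = (3.13 + 2.793 + 3.065 + 0.356 + 1.262 + 3.283) / 6 = 2.3148333
sigma = R_bar / d2 = 2.3148333 / 2.704 = 0.8560774
Cp = (USL - LSL)/(6*sigma) = (127.7 - 114.8)/(6*0.8560774) = 2.5115
Cpu = (127.7 - 117.11)/(3*0.8560774) = 4.1235
Cpl = (117.11 - 114.8)/(3*0.8560774) = 0.8995
Cpk = min(Cpu, Cpl) = 0.8995

0.8995
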